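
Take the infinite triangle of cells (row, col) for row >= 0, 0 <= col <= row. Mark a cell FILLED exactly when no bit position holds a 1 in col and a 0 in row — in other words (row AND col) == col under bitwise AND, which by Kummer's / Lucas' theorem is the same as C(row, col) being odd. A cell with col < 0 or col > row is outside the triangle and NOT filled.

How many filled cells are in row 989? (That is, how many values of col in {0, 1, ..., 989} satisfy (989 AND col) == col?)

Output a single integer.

Answer: 256

Derivation:
989 in binary = 1111011101
popcount(989) = number of 1-bits in 1111011101 = 8
A col c satisfies (989 AND c) == c iff every set bit of c is also set in 989; each of the 8 set bits of 989 can independently be on or off in c.
count = 2^8 = 256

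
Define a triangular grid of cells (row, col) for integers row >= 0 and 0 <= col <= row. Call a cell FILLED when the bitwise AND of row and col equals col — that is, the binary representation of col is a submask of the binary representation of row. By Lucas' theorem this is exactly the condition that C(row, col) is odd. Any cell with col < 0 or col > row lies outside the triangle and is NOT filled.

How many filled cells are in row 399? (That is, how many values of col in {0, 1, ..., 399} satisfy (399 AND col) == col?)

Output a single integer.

399 in binary = 110001111
popcount(399) = number of 1-bits in 110001111 = 6
A col c satisfies (399 AND c) == c iff every set bit of c is also set in 399; each of the 6 set bits of 399 can independently be on or off in c.
count = 2^6 = 64

Answer: 64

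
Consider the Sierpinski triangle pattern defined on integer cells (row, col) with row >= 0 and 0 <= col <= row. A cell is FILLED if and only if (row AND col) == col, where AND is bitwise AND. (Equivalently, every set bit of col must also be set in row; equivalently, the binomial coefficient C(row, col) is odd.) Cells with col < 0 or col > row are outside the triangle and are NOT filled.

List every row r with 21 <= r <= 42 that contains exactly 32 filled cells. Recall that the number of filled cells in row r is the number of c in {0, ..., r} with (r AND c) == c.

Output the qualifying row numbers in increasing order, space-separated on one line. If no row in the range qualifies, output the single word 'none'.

Answer: 31

Derivation:
Row r has 2^popcount(r) filled cells, so we need popcount(r) = log2(32) = 5.
Scan r = 21..42 and keep those with exactly 5 one-bits:
r=21=10101 popcount=3 -> skip
r=22=10110 popcount=3 -> skip
r=23=10111 popcount=4 -> skip
r=24=11000 popcount=2 -> skip
r=25=11001 popcount=3 -> skip
r=26=11010 popcount=3 -> skip
r=27=11011 popcount=4 -> skip
r=28=11100 popcount=3 -> skip
r=29=11101 popcount=4 -> skip
r=30=11110 popcount=4 -> skip
r=31=11111 popcount=5 -> KEEP
r=32=100000 popcount=1 -> skip
r=33=100001 popcount=2 -> skip
r=34=100010 popcount=2 -> skip
r=35=100011 popcount=3 -> skip
r=36=100100 popcount=2 -> skip
r=37=100101 popcount=3 -> skip
r=38=100110 popcount=3 -> skip
r=39=100111 popcount=4 -> skip
r=40=101000 popcount=2 -> skip
r=41=101001 popcount=3 -> skip
r=42=101010 popcount=3 -> skip
Kept rows: 31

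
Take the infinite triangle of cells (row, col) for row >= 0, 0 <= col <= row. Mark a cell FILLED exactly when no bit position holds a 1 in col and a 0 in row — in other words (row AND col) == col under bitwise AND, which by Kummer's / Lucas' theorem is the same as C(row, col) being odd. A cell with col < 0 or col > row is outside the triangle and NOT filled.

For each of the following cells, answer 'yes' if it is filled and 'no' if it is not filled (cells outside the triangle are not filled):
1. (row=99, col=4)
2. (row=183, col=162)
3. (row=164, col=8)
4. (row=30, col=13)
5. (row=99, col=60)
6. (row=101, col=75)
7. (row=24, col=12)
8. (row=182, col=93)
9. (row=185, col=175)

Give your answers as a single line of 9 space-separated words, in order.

(99,4): row=0b1100011, col=0b100, row AND col = 0b0 = 0; 0 != 4 -> empty
(183,162): row=0b10110111, col=0b10100010, row AND col = 0b10100010 = 162; 162 == 162 -> filled
(164,8): row=0b10100100, col=0b1000, row AND col = 0b0 = 0; 0 != 8 -> empty
(30,13): row=0b11110, col=0b1101, row AND col = 0b1100 = 12; 12 != 13 -> empty
(99,60): row=0b1100011, col=0b111100, row AND col = 0b100000 = 32; 32 != 60 -> empty
(101,75): row=0b1100101, col=0b1001011, row AND col = 0b1000001 = 65; 65 != 75 -> empty
(24,12): row=0b11000, col=0b1100, row AND col = 0b1000 = 8; 8 != 12 -> empty
(182,93): row=0b10110110, col=0b1011101, row AND col = 0b10100 = 20; 20 != 93 -> empty
(185,175): row=0b10111001, col=0b10101111, row AND col = 0b10101001 = 169; 169 != 175 -> empty

Answer: no yes no no no no no no no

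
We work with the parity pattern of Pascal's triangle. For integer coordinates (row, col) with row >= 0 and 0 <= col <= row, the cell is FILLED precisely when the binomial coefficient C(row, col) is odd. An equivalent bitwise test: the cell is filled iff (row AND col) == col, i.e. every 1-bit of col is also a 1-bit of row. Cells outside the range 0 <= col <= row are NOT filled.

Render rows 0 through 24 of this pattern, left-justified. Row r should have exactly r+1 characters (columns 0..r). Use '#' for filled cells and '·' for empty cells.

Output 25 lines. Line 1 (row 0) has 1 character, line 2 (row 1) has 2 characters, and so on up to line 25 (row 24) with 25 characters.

Answer: #
##
#·#
####
#···#
##··##
#·#·#·#
########
#·······#
##······##
#·#·····#·#
####····####
#···#···#···#
##··##··##··##
#·#·#·#·#·#·#·#
################
#···············#
##··············##
#·#·············#·#
####············####
#···#···········#···#
##··##··········##··##
#·#·#·#·········#·#·#·#
########········########
#·······#·······#·······#

Derivation:
r0=0: #
r1=1: ##
r2=10: #·#
r3=11: ####
r4=100: #···#
r5=101: ##··##
r6=110: #·#·#·#
r7=111: ########
r8=1000: #·······#
r9=1001: ##······##
r10=1010: #·#·····#·#
r11=1011: ####····####
r12=1100: #···#···#···#
r13=1101: ##··##··##··##
r14=1110: #·#·#·#·#·#·#·#
r15=1111: ################
r16=10000: #···············#
r17=10001: ##··············##
r18=10010: #·#·············#·#
r19=10011: ####············####
r20=10100: #···#···········#···#
r21=10101: ##··##··········##··##
r22=10110: #·#·#·#·········#·#·#·#
r23=10111: ########········########
r24=11000: #·······#·······#·······#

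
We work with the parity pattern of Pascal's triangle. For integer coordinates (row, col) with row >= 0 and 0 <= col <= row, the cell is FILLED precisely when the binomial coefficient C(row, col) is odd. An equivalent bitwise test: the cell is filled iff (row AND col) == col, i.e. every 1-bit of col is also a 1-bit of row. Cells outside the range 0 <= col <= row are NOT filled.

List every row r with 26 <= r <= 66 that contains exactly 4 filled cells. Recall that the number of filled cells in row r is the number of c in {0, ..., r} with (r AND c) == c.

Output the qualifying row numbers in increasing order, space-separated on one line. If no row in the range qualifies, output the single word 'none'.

Row r has 2^popcount(r) filled cells, so we need popcount(r) = log2(4) = 2.
Scan r = 26..66 and keep those with exactly 2 one-bits:
r=26=11010 popcount=3 -> skip
r=27=11011 popcount=4 -> skip
r=28=11100 popcount=3 -> skip
r=29=11101 popcount=4 -> skip
r=30=11110 popcount=4 -> skip
r=31=11111 popcount=5 -> skip
r=32=100000 popcount=1 -> skip
r=33=100001 popcount=2 -> KEEP
r=34=100010 popcount=2 -> KEEP
r=35=100011 popcount=3 -> skip
r=36=100100 popcount=2 -> KEEP
r=37=100101 popcount=3 -> skip
r=38=100110 popcount=3 -> skip
r=39=100111 popcount=4 -> skip
r=40=101000 popcount=2 -> KEEP
r=41=101001 popcount=3 -> skip
r=42=101010 popcount=3 -> skip
r=43=101011 popcount=4 -> skip
r=44=101100 popcount=3 -> skip
r=45=101101 popcount=4 -> skip
r=46=101110 popcount=4 -> skip
r=47=101111 popcount=5 -> skip
r=48=110000 popcount=2 -> KEEP
r=49=110001 popcount=3 -> skip
r=50=110010 popcount=3 -> skip
r=51=110011 popcount=4 -> skip
r=52=110100 popcount=3 -> skip
r=53=110101 popcount=4 -> skip
r=54=110110 popcount=4 -> skip
r=55=110111 popcount=5 -> skip
r=56=111000 popcount=3 -> skip
r=57=111001 popcount=4 -> skip
r=58=111010 popcount=4 -> skip
r=59=111011 popcount=5 -> skip
r=60=111100 popcount=4 -> skip
r=61=111101 popcount=5 -> skip
r=62=111110 popcount=5 -> skip
r=63=111111 popcount=6 -> skip
r=64=1000000 popcount=1 -> skip
r=65=1000001 popcount=2 -> KEEP
r=66=1000010 popcount=2 -> KEEP
Kept rows: 33 34 36 40 48 65 66

Answer: 33 34 36 40 48 65 66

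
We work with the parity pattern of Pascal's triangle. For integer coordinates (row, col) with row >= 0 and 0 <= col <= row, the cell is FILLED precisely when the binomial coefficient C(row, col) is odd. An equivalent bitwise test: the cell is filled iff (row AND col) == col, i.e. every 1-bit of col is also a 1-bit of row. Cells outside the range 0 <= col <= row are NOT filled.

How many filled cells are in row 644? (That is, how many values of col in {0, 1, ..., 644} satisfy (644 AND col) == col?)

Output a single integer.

644 in binary = 1010000100
popcount(644) = number of 1-bits in 1010000100 = 3
A col c satisfies (644 AND c) == c iff every set bit of c is also set in 644; each of the 3 set bits of 644 can independently be on or off in c.
count = 2^3 = 8

Answer: 8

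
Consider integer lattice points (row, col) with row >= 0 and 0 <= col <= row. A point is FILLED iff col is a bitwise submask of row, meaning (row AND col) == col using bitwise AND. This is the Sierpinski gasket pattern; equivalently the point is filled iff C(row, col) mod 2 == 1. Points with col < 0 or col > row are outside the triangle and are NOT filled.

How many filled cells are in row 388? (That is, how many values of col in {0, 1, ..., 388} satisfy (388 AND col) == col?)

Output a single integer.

388 in binary = 110000100
popcount(388) = number of 1-bits in 110000100 = 3
A col c satisfies (388 AND c) == c iff every set bit of c is also set in 388; each of the 3 set bits of 388 can independently be on or off in c.
count = 2^3 = 8

Answer: 8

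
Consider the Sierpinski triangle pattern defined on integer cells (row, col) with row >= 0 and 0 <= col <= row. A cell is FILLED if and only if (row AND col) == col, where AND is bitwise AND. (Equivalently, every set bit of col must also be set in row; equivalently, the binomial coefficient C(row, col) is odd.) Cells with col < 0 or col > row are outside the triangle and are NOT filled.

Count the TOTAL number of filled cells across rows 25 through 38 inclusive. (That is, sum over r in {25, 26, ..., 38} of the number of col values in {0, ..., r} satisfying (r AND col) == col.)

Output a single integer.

r25=11001 pc3: +8 =8
r26=11010 pc3: +8 =16
r27=11011 pc4: +16 =32
r28=11100 pc3: +8 =40
r29=11101 pc4: +16 =56
r30=11110 pc4: +16 =72
r31=11111 pc5: +32 =104
r32=100000 pc1: +2 =106
r33=100001 pc2: +4 =110
r34=100010 pc2: +4 =114
r35=100011 pc3: +8 =122
r36=100100 pc2: +4 =126
r37=100101 pc3: +8 =134
r38=100110 pc3: +8 =142

Answer: 142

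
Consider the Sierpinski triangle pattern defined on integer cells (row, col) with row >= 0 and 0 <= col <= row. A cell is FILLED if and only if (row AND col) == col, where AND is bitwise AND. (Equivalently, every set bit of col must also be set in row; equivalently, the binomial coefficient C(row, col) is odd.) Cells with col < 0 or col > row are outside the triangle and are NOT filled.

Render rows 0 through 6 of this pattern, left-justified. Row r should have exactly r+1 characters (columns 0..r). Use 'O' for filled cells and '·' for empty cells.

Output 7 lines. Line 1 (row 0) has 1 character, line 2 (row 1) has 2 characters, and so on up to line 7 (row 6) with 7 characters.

Answer: O
OO
O·O
OOOO
O···O
OO··OO
O·O·O·O

Derivation:
r0=0: O
r1=1: OO
r2=10: O·O
r3=11: OOOO
r4=100: O···O
r5=101: OO··OO
r6=110: O·O·O·O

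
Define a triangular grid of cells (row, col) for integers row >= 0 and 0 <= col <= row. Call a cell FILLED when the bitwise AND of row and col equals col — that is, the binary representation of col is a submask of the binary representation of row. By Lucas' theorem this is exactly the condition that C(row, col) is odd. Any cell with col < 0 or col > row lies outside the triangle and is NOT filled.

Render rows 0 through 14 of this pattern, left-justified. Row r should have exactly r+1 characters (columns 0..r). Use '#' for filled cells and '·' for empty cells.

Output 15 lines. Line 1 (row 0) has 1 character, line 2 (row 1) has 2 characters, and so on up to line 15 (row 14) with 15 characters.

Answer: #
##
#·#
####
#···#
##··##
#·#·#·#
########
#·······#
##······##
#·#·····#·#
####····####
#···#···#···#
##··##··##··##
#·#·#·#·#·#·#·#

Derivation:
r0=0: #
r1=1: ##
r2=10: #·#
r3=11: ####
r4=100: #···#
r5=101: ##··##
r6=110: #·#·#·#
r7=111: ########
r8=1000: #·······#
r9=1001: ##······##
r10=1010: #·#·····#·#
r11=1011: ####····####
r12=1100: #···#···#···#
r13=1101: ##··##··##··##
r14=1110: #·#·#·#·#·#·#·#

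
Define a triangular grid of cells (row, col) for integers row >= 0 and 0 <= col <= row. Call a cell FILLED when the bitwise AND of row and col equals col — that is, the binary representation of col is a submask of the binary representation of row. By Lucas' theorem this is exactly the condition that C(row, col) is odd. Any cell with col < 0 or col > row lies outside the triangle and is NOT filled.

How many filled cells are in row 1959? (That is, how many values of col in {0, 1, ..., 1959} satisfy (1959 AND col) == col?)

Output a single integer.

1959 in binary = 11110100111
popcount(1959) = number of 1-bits in 11110100111 = 8
A col c satisfies (1959 AND c) == c iff every set bit of c is also set in 1959; each of the 8 set bits of 1959 can independently be on or off in c.
count = 2^8 = 256

Answer: 256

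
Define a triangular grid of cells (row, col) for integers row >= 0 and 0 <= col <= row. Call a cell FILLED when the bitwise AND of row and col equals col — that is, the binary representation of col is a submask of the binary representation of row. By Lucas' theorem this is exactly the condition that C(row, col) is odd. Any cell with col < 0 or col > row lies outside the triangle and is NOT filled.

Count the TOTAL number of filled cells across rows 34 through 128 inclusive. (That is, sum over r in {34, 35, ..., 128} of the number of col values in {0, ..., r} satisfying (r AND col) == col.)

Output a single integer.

Answer: 1940

Derivation:
r34=100010 pc2: +4 =4
r35=100011 pc3: +8 =12
r36=100100 pc2: +4 =16
r37=100101 pc3: +8 =24
r38=100110 pc3: +8 =32
r39=100111 pc4: +16 =48
r40=101000 pc2: +4 =52
r41=101001 pc3: +8 =60
r42=101010 pc3: +8 =68
r43=101011 pc4: +16 =84
r44=101100 pc3: +8 =92
r45=101101 pc4: +16 =108
r46=101110 pc4: +16 =124
r47=101111 pc5: +32 =156
r48=110000 pc2: +4 =160
r49=110001 pc3: +8 =168
r50=110010 pc3: +8 =176
r51=110011 pc4: +16 =192
r52=110100 pc3: +8 =200
r53=110101 pc4: +16 =216
r54=110110 pc4: +16 =232
r55=110111 pc5: +32 =264
r56=111000 pc3: +8 =272
r57=111001 pc4: +16 =288
r58=111010 pc4: +16 =304
r59=111011 pc5: +32 =336
r60=111100 pc4: +16 =352
r61=111101 pc5: +32 =384
r62=111110 pc5: +32 =416
r63=111111 pc6: +64 =480
r64=1000000 pc1: +2 =482
r65=1000001 pc2: +4 =486
r66=1000010 pc2: +4 =490
r67=1000011 pc3: +8 =498
r68=1000100 pc2: +4 =502
r69=1000101 pc3: +8 =510
r70=1000110 pc3: +8 =518
r71=1000111 pc4: +16 =534
r72=1001000 pc2: +4 =538
r73=1001001 pc3: +8 =546
r74=1001010 pc3: +8 =554
r75=1001011 pc4: +16 =570
r76=1001100 pc3: +8 =578
r77=1001101 pc4: +16 =594
r78=1001110 pc4: +16 =610
r79=1001111 pc5: +32 =642
r80=1010000 pc2: +4 =646
r81=1010001 pc3: +8 =654
r82=1010010 pc3: +8 =662
r83=1010011 pc4: +16 =678
r84=1010100 pc3: +8 =686
r85=1010101 pc4: +16 =702
r86=1010110 pc4: +16 =718
r87=1010111 pc5: +32 =750
r88=1011000 pc3: +8 =758
r89=1011001 pc4: +16 =774
r90=1011010 pc4: +16 =790
r91=1011011 pc5: +32 =822
r92=1011100 pc4: +16 =838
r93=1011101 pc5: +32 =870
r94=1011110 pc5: +32 =902
r95=1011111 pc6: +64 =966
r96=1100000 pc2: +4 =970
r97=1100001 pc3: +8 =978
r98=1100010 pc3: +8 =986
r99=1100011 pc4: +16 =1002
r100=1100100 pc3: +8 =1010
r101=1100101 pc4: +16 =1026
r102=1100110 pc4: +16 =1042
r103=1100111 pc5: +32 =1074
r104=1101000 pc3: +8 =1082
r105=1101001 pc4: +16 =1098
r106=1101010 pc4: +16 =1114
r107=1101011 pc5: +32 =1146
r108=1101100 pc4: +16 =1162
r109=1101101 pc5: +32 =1194
r110=1101110 pc5: +32 =1226
r111=1101111 pc6: +64 =1290
r112=1110000 pc3: +8 =1298
r113=1110001 pc4: +16 =1314
r114=1110010 pc4: +16 =1330
r115=1110011 pc5: +32 =1362
r116=1110100 pc4: +16 =1378
r117=1110101 pc5: +32 =1410
r118=1110110 pc5: +32 =1442
r119=1110111 pc6: +64 =1506
r120=1111000 pc4: +16 =1522
r121=1111001 pc5: +32 =1554
r122=1111010 pc5: +32 =1586
r123=1111011 pc6: +64 =1650
r124=1111100 pc5: +32 =1682
r125=1111101 pc6: +64 =1746
r126=1111110 pc6: +64 =1810
r127=1111111 pc7: +128 =1938
r128=10000000 pc1: +2 =1940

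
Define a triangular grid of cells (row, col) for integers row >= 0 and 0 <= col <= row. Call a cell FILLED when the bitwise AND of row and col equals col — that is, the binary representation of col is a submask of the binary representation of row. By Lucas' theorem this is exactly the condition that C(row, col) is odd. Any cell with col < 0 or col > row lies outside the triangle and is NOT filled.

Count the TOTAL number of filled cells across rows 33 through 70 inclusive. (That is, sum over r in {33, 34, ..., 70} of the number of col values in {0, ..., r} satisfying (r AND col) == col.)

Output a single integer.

Answer: 522

Derivation:
r33=100001 pc2: +4 =4
r34=100010 pc2: +4 =8
r35=100011 pc3: +8 =16
r36=100100 pc2: +4 =20
r37=100101 pc3: +8 =28
r38=100110 pc3: +8 =36
r39=100111 pc4: +16 =52
r40=101000 pc2: +4 =56
r41=101001 pc3: +8 =64
r42=101010 pc3: +8 =72
r43=101011 pc4: +16 =88
r44=101100 pc3: +8 =96
r45=101101 pc4: +16 =112
r46=101110 pc4: +16 =128
r47=101111 pc5: +32 =160
r48=110000 pc2: +4 =164
r49=110001 pc3: +8 =172
r50=110010 pc3: +8 =180
r51=110011 pc4: +16 =196
r52=110100 pc3: +8 =204
r53=110101 pc4: +16 =220
r54=110110 pc4: +16 =236
r55=110111 pc5: +32 =268
r56=111000 pc3: +8 =276
r57=111001 pc4: +16 =292
r58=111010 pc4: +16 =308
r59=111011 pc5: +32 =340
r60=111100 pc4: +16 =356
r61=111101 pc5: +32 =388
r62=111110 pc5: +32 =420
r63=111111 pc6: +64 =484
r64=1000000 pc1: +2 =486
r65=1000001 pc2: +4 =490
r66=1000010 pc2: +4 =494
r67=1000011 pc3: +8 =502
r68=1000100 pc2: +4 =506
r69=1000101 pc3: +8 =514
r70=1000110 pc3: +8 =522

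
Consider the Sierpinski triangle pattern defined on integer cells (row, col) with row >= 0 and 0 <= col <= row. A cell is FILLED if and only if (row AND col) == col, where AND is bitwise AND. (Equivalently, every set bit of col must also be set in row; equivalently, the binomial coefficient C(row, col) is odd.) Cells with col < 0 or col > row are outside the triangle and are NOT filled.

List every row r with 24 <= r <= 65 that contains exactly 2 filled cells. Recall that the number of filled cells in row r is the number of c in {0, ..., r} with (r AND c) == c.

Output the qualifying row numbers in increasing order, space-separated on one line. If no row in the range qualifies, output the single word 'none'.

Answer: 32 64

Derivation:
Row r has 2^popcount(r) filled cells, so we need popcount(r) = log2(2) = 1.
Scan r = 24..65 and keep those with exactly 1 one-bits:
r=24=11000 popcount=2 -> skip
r=25=11001 popcount=3 -> skip
r=26=11010 popcount=3 -> skip
r=27=11011 popcount=4 -> skip
r=28=11100 popcount=3 -> skip
r=29=11101 popcount=4 -> skip
r=30=11110 popcount=4 -> skip
r=31=11111 popcount=5 -> skip
r=32=100000 popcount=1 -> KEEP
r=33=100001 popcount=2 -> skip
r=34=100010 popcount=2 -> skip
r=35=100011 popcount=3 -> skip
r=36=100100 popcount=2 -> skip
r=37=100101 popcount=3 -> skip
r=38=100110 popcount=3 -> skip
r=39=100111 popcount=4 -> skip
r=40=101000 popcount=2 -> skip
r=41=101001 popcount=3 -> skip
r=42=101010 popcount=3 -> skip
r=43=101011 popcount=4 -> skip
r=44=101100 popcount=3 -> skip
r=45=101101 popcount=4 -> skip
r=46=101110 popcount=4 -> skip
r=47=101111 popcount=5 -> skip
r=48=110000 popcount=2 -> skip
r=49=110001 popcount=3 -> skip
r=50=110010 popcount=3 -> skip
r=51=110011 popcount=4 -> skip
r=52=110100 popcount=3 -> skip
r=53=110101 popcount=4 -> skip
r=54=110110 popcount=4 -> skip
r=55=110111 popcount=5 -> skip
r=56=111000 popcount=3 -> skip
r=57=111001 popcount=4 -> skip
r=58=111010 popcount=4 -> skip
r=59=111011 popcount=5 -> skip
r=60=111100 popcount=4 -> skip
r=61=111101 popcount=5 -> skip
r=62=111110 popcount=5 -> skip
r=63=111111 popcount=6 -> skip
r=64=1000000 popcount=1 -> KEEP
r=65=1000001 popcount=2 -> skip
Kept rows: 32 64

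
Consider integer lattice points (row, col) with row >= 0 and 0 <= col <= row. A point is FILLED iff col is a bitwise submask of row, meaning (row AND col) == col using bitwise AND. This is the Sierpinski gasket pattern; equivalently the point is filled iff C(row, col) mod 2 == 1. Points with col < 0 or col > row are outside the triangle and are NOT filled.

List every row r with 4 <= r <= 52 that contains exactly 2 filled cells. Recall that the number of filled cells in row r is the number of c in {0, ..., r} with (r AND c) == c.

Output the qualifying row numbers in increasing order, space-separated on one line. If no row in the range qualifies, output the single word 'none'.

Row r has 2^popcount(r) filled cells, so we need popcount(r) = log2(2) = 1.
Scan r = 4..52 and keep those with exactly 1 one-bits:
r=4=100 popcount=1 -> KEEP
r=5=101 popcount=2 -> skip
r=6=110 popcount=2 -> skip
r=7=111 popcount=3 -> skip
r=8=1000 popcount=1 -> KEEP
r=9=1001 popcount=2 -> skip
r=10=1010 popcount=2 -> skip
r=11=1011 popcount=3 -> skip
r=12=1100 popcount=2 -> skip
r=13=1101 popcount=3 -> skip
r=14=1110 popcount=3 -> skip
r=15=1111 popcount=4 -> skip
r=16=10000 popcount=1 -> KEEP
r=17=10001 popcount=2 -> skip
r=18=10010 popcount=2 -> skip
r=19=10011 popcount=3 -> skip
r=20=10100 popcount=2 -> skip
r=21=10101 popcount=3 -> skip
r=22=10110 popcount=3 -> skip
r=23=10111 popcount=4 -> skip
r=24=11000 popcount=2 -> skip
r=25=11001 popcount=3 -> skip
r=26=11010 popcount=3 -> skip
r=27=11011 popcount=4 -> skip
r=28=11100 popcount=3 -> skip
r=29=11101 popcount=4 -> skip
r=30=11110 popcount=4 -> skip
r=31=11111 popcount=5 -> skip
r=32=100000 popcount=1 -> KEEP
r=33=100001 popcount=2 -> skip
r=34=100010 popcount=2 -> skip
r=35=100011 popcount=3 -> skip
r=36=100100 popcount=2 -> skip
r=37=100101 popcount=3 -> skip
r=38=100110 popcount=3 -> skip
r=39=100111 popcount=4 -> skip
r=40=101000 popcount=2 -> skip
r=41=101001 popcount=3 -> skip
r=42=101010 popcount=3 -> skip
r=43=101011 popcount=4 -> skip
r=44=101100 popcount=3 -> skip
r=45=101101 popcount=4 -> skip
r=46=101110 popcount=4 -> skip
r=47=101111 popcount=5 -> skip
r=48=110000 popcount=2 -> skip
r=49=110001 popcount=3 -> skip
r=50=110010 popcount=3 -> skip
r=51=110011 popcount=4 -> skip
r=52=110100 popcount=3 -> skip
Kept rows: 4 8 16 32

Answer: 4 8 16 32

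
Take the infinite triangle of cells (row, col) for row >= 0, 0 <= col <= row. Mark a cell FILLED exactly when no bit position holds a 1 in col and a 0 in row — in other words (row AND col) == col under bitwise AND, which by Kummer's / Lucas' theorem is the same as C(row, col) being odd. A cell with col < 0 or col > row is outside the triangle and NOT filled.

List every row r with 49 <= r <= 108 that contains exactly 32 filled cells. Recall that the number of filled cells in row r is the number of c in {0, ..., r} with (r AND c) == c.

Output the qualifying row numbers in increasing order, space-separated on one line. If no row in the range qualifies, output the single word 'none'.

Row r has 2^popcount(r) filled cells, so we need popcount(r) = log2(32) = 5.
Scan r = 49..108 and keep those with exactly 5 one-bits:
r=49=110001 popcount=3 -> skip
r=50=110010 popcount=3 -> skip
r=51=110011 popcount=4 -> skip
r=52=110100 popcount=3 -> skip
r=53=110101 popcount=4 -> skip
r=54=110110 popcount=4 -> skip
r=55=110111 popcount=5 -> KEEP
r=56=111000 popcount=3 -> skip
r=57=111001 popcount=4 -> skip
r=58=111010 popcount=4 -> skip
r=59=111011 popcount=5 -> KEEP
r=60=111100 popcount=4 -> skip
r=61=111101 popcount=5 -> KEEP
r=62=111110 popcount=5 -> KEEP
r=63=111111 popcount=6 -> skip
r=64=1000000 popcount=1 -> skip
r=65=1000001 popcount=2 -> skip
r=66=1000010 popcount=2 -> skip
r=67=1000011 popcount=3 -> skip
r=68=1000100 popcount=2 -> skip
r=69=1000101 popcount=3 -> skip
r=70=1000110 popcount=3 -> skip
r=71=1000111 popcount=4 -> skip
r=72=1001000 popcount=2 -> skip
r=73=1001001 popcount=3 -> skip
r=74=1001010 popcount=3 -> skip
r=75=1001011 popcount=4 -> skip
r=76=1001100 popcount=3 -> skip
r=77=1001101 popcount=4 -> skip
r=78=1001110 popcount=4 -> skip
r=79=1001111 popcount=5 -> KEEP
r=80=1010000 popcount=2 -> skip
r=81=1010001 popcount=3 -> skip
r=82=1010010 popcount=3 -> skip
r=83=1010011 popcount=4 -> skip
r=84=1010100 popcount=3 -> skip
r=85=1010101 popcount=4 -> skip
r=86=1010110 popcount=4 -> skip
r=87=1010111 popcount=5 -> KEEP
r=88=1011000 popcount=3 -> skip
r=89=1011001 popcount=4 -> skip
r=90=1011010 popcount=4 -> skip
r=91=1011011 popcount=5 -> KEEP
r=92=1011100 popcount=4 -> skip
r=93=1011101 popcount=5 -> KEEP
r=94=1011110 popcount=5 -> KEEP
r=95=1011111 popcount=6 -> skip
r=96=1100000 popcount=2 -> skip
r=97=1100001 popcount=3 -> skip
r=98=1100010 popcount=3 -> skip
r=99=1100011 popcount=4 -> skip
r=100=1100100 popcount=3 -> skip
r=101=1100101 popcount=4 -> skip
r=102=1100110 popcount=4 -> skip
r=103=1100111 popcount=5 -> KEEP
r=104=1101000 popcount=3 -> skip
r=105=1101001 popcount=4 -> skip
r=106=1101010 popcount=4 -> skip
r=107=1101011 popcount=5 -> KEEP
r=108=1101100 popcount=4 -> skip
Kept rows: 55 59 61 62 79 87 91 93 94 103 107

Answer: 55 59 61 62 79 87 91 93 94 103 107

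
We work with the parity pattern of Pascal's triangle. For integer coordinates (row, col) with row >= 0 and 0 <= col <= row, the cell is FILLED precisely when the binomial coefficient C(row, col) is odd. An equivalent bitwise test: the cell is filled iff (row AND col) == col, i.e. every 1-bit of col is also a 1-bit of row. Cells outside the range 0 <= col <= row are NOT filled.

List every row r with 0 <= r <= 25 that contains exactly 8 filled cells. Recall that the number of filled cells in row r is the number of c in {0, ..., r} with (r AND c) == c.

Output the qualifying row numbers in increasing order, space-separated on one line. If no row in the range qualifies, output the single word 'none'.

Answer: 7 11 13 14 19 21 22 25

Derivation:
Row r has 2^popcount(r) filled cells, so we need popcount(r) = log2(8) = 3.
Scan r = 0..25 and keep those with exactly 3 one-bits:
r=0=0 popcount=0 -> skip
r=1=1 popcount=1 -> skip
r=2=10 popcount=1 -> skip
r=3=11 popcount=2 -> skip
r=4=100 popcount=1 -> skip
r=5=101 popcount=2 -> skip
r=6=110 popcount=2 -> skip
r=7=111 popcount=3 -> KEEP
r=8=1000 popcount=1 -> skip
r=9=1001 popcount=2 -> skip
r=10=1010 popcount=2 -> skip
r=11=1011 popcount=3 -> KEEP
r=12=1100 popcount=2 -> skip
r=13=1101 popcount=3 -> KEEP
r=14=1110 popcount=3 -> KEEP
r=15=1111 popcount=4 -> skip
r=16=10000 popcount=1 -> skip
r=17=10001 popcount=2 -> skip
r=18=10010 popcount=2 -> skip
r=19=10011 popcount=3 -> KEEP
r=20=10100 popcount=2 -> skip
r=21=10101 popcount=3 -> KEEP
r=22=10110 popcount=3 -> KEEP
r=23=10111 popcount=4 -> skip
r=24=11000 popcount=2 -> skip
r=25=11001 popcount=3 -> KEEP
Kept rows: 7 11 13 14 19 21 22 25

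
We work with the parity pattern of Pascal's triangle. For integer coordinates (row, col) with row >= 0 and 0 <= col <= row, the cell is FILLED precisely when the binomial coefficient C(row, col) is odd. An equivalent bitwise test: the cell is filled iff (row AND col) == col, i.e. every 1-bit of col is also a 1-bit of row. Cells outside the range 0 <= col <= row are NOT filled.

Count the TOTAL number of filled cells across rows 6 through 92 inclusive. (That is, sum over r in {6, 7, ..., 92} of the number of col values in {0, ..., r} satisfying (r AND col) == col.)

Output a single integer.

r6=110 pc2: +4 =4
r7=111 pc3: +8 =12
r8=1000 pc1: +2 =14
r9=1001 pc2: +4 =18
r10=1010 pc2: +4 =22
r11=1011 pc3: +8 =30
r12=1100 pc2: +4 =34
r13=1101 pc3: +8 =42
r14=1110 pc3: +8 =50
r15=1111 pc4: +16 =66
r16=10000 pc1: +2 =68
r17=10001 pc2: +4 =72
r18=10010 pc2: +4 =76
r19=10011 pc3: +8 =84
r20=10100 pc2: +4 =88
r21=10101 pc3: +8 =96
r22=10110 pc3: +8 =104
r23=10111 pc4: +16 =120
r24=11000 pc2: +4 =124
r25=11001 pc3: +8 =132
r26=11010 pc3: +8 =140
r27=11011 pc4: +16 =156
r28=11100 pc3: +8 =164
r29=11101 pc4: +16 =180
r30=11110 pc4: +16 =196
r31=11111 pc5: +32 =228
r32=100000 pc1: +2 =230
r33=100001 pc2: +4 =234
r34=100010 pc2: +4 =238
r35=100011 pc3: +8 =246
r36=100100 pc2: +4 =250
r37=100101 pc3: +8 =258
r38=100110 pc3: +8 =266
r39=100111 pc4: +16 =282
r40=101000 pc2: +4 =286
r41=101001 pc3: +8 =294
r42=101010 pc3: +8 =302
r43=101011 pc4: +16 =318
r44=101100 pc3: +8 =326
r45=101101 pc4: +16 =342
r46=101110 pc4: +16 =358
r47=101111 pc5: +32 =390
r48=110000 pc2: +4 =394
r49=110001 pc3: +8 =402
r50=110010 pc3: +8 =410
r51=110011 pc4: +16 =426
r52=110100 pc3: +8 =434
r53=110101 pc4: +16 =450
r54=110110 pc4: +16 =466
r55=110111 pc5: +32 =498
r56=111000 pc3: +8 =506
r57=111001 pc4: +16 =522
r58=111010 pc4: +16 =538
r59=111011 pc5: +32 =570
r60=111100 pc4: +16 =586
r61=111101 pc5: +32 =618
r62=111110 pc5: +32 =650
r63=111111 pc6: +64 =714
r64=1000000 pc1: +2 =716
r65=1000001 pc2: +4 =720
r66=1000010 pc2: +4 =724
r67=1000011 pc3: +8 =732
r68=1000100 pc2: +4 =736
r69=1000101 pc3: +8 =744
r70=1000110 pc3: +8 =752
r71=1000111 pc4: +16 =768
r72=1001000 pc2: +4 =772
r73=1001001 pc3: +8 =780
r74=1001010 pc3: +8 =788
r75=1001011 pc4: +16 =804
r76=1001100 pc3: +8 =812
r77=1001101 pc4: +16 =828
r78=1001110 pc4: +16 =844
r79=1001111 pc5: +32 =876
r80=1010000 pc2: +4 =880
r81=1010001 pc3: +8 =888
r82=1010010 pc3: +8 =896
r83=1010011 pc4: +16 =912
r84=1010100 pc3: +8 =920
r85=1010101 pc4: +16 =936
r86=1010110 pc4: +16 =952
r87=1010111 pc5: +32 =984
r88=1011000 pc3: +8 =992
r89=1011001 pc4: +16 =1008
r90=1011010 pc4: +16 =1024
r91=1011011 pc5: +32 =1056
r92=1011100 pc4: +16 =1072

Answer: 1072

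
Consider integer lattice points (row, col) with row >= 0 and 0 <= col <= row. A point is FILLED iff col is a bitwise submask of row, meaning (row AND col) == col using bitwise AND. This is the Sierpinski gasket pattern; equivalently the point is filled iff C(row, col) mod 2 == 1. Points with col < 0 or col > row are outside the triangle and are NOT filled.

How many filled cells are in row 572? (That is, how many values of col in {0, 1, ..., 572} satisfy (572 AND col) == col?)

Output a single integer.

Answer: 32

Derivation:
572 in binary = 1000111100
popcount(572) = number of 1-bits in 1000111100 = 5
A col c satisfies (572 AND c) == c iff every set bit of c is also set in 572; each of the 5 set bits of 572 can independently be on or off in c.
count = 2^5 = 32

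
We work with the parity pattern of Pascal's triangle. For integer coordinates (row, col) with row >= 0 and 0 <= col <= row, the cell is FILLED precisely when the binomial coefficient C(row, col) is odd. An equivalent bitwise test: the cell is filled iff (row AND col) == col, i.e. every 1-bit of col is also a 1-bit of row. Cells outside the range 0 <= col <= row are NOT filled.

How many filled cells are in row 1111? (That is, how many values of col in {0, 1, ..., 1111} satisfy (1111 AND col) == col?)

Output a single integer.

1111 in binary = 10001010111
popcount(1111) = number of 1-bits in 10001010111 = 6
A col c satisfies (1111 AND c) == c iff every set bit of c is also set in 1111; each of the 6 set bits of 1111 can independently be on or off in c.
count = 2^6 = 64

Answer: 64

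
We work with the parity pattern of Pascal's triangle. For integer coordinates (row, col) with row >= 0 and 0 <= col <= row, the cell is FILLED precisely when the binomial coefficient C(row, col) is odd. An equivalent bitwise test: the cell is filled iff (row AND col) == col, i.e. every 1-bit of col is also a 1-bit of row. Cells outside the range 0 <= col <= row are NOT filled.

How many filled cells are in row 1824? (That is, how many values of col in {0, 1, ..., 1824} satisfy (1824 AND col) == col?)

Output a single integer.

Answer: 16

Derivation:
1824 in binary = 11100100000
popcount(1824) = number of 1-bits in 11100100000 = 4
A col c satisfies (1824 AND c) == c iff every set bit of c is also set in 1824; each of the 4 set bits of 1824 can independently be on or off in c.
count = 2^4 = 16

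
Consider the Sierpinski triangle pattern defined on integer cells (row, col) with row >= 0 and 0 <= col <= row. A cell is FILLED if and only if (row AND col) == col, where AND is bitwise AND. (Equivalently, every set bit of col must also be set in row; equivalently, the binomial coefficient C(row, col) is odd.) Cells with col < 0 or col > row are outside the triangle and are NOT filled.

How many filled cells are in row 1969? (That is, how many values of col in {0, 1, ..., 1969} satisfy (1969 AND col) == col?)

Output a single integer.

1969 in binary = 11110110001
popcount(1969) = number of 1-bits in 11110110001 = 7
A col c satisfies (1969 AND c) == c iff every set bit of c is also set in 1969; each of the 7 set bits of 1969 can independently be on or off in c.
count = 2^7 = 128

Answer: 128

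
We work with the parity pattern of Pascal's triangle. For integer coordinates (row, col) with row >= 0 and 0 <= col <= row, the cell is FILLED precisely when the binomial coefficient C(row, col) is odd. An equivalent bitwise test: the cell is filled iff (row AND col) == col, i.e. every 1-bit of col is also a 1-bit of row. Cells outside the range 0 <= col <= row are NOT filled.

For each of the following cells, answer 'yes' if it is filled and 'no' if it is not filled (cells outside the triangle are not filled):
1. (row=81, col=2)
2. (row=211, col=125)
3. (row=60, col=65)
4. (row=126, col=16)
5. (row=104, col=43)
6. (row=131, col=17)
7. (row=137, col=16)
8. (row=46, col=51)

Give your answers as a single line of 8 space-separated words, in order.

(81,2): row=0b1010001, col=0b10, row AND col = 0b0 = 0; 0 != 2 -> empty
(211,125): row=0b11010011, col=0b1111101, row AND col = 0b1010001 = 81; 81 != 125 -> empty
(60,65): col outside [0, 60] -> not filled
(126,16): row=0b1111110, col=0b10000, row AND col = 0b10000 = 16; 16 == 16 -> filled
(104,43): row=0b1101000, col=0b101011, row AND col = 0b101000 = 40; 40 != 43 -> empty
(131,17): row=0b10000011, col=0b10001, row AND col = 0b1 = 1; 1 != 17 -> empty
(137,16): row=0b10001001, col=0b10000, row AND col = 0b0 = 0; 0 != 16 -> empty
(46,51): col outside [0, 46] -> not filled

Answer: no no no yes no no no no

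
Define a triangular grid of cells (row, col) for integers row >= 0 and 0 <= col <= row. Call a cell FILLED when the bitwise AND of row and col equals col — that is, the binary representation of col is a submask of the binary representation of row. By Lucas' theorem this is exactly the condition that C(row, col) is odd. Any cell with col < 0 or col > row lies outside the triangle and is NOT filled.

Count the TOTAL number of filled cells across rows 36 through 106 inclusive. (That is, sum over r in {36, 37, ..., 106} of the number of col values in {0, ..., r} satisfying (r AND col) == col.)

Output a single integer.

r36=100100 pc2: +4 =4
r37=100101 pc3: +8 =12
r38=100110 pc3: +8 =20
r39=100111 pc4: +16 =36
r40=101000 pc2: +4 =40
r41=101001 pc3: +8 =48
r42=101010 pc3: +8 =56
r43=101011 pc4: +16 =72
r44=101100 pc3: +8 =80
r45=101101 pc4: +16 =96
r46=101110 pc4: +16 =112
r47=101111 pc5: +32 =144
r48=110000 pc2: +4 =148
r49=110001 pc3: +8 =156
r50=110010 pc3: +8 =164
r51=110011 pc4: +16 =180
r52=110100 pc3: +8 =188
r53=110101 pc4: +16 =204
r54=110110 pc4: +16 =220
r55=110111 pc5: +32 =252
r56=111000 pc3: +8 =260
r57=111001 pc4: +16 =276
r58=111010 pc4: +16 =292
r59=111011 pc5: +32 =324
r60=111100 pc4: +16 =340
r61=111101 pc5: +32 =372
r62=111110 pc5: +32 =404
r63=111111 pc6: +64 =468
r64=1000000 pc1: +2 =470
r65=1000001 pc2: +4 =474
r66=1000010 pc2: +4 =478
r67=1000011 pc3: +8 =486
r68=1000100 pc2: +4 =490
r69=1000101 pc3: +8 =498
r70=1000110 pc3: +8 =506
r71=1000111 pc4: +16 =522
r72=1001000 pc2: +4 =526
r73=1001001 pc3: +8 =534
r74=1001010 pc3: +8 =542
r75=1001011 pc4: +16 =558
r76=1001100 pc3: +8 =566
r77=1001101 pc4: +16 =582
r78=1001110 pc4: +16 =598
r79=1001111 pc5: +32 =630
r80=1010000 pc2: +4 =634
r81=1010001 pc3: +8 =642
r82=1010010 pc3: +8 =650
r83=1010011 pc4: +16 =666
r84=1010100 pc3: +8 =674
r85=1010101 pc4: +16 =690
r86=1010110 pc4: +16 =706
r87=1010111 pc5: +32 =738
r88=1011000 pc3: +8 =746
r89=1011001 pc4: +16 =762
r90=1011010 pc4: +16 =778
r91=1011011 pc5: +32 =810
r92=1011100 pc4: +16 =826
r93=1011101 pc5: +32 =858
r94=1011110 pc5: +32 =890
r95=1011111 pc6: +64 =954
r96=1100000 pc2: +4 =958
r97=1100001 pc3: +8 =966
r98=1100010 pc3: +8 =974
r99=1100011 pc4: +16 =990
r100=1100100 pc3: +8 =998
r101=1100101 pc4: +16 =1014
r102=1100110 pc4: +16 =1030
r103=1100111 pc5: +32 =1062
r104=1101000 pc3: +8 =1070
r105=1101001 pc4: +16 =1086
r106=1101010 pc4: +16 =1102

Answer: 1102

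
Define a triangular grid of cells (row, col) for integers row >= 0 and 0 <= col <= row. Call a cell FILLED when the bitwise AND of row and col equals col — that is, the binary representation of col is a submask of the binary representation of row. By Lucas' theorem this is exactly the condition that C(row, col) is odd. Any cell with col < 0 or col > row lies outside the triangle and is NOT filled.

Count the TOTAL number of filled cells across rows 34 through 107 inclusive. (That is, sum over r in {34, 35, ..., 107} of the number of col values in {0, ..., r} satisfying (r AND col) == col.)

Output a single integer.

Answer: 1146

Derivation:
r34=100010 pc2: +4 =4
r35=100011 pc3: +8 =12
r36=100100 pc2: +4 =16
r37=100101 pc3: +8 =24
r38=100110 pc3: +8 =32
r39=100111 pc4: +16 =48
r40=101000 pc2: +4 =52
r41=101001 pc3: +8 =60
r42=101010 pc3: +8 =68
r43=101011 pc4: +16 =84
r44=101100 pc3: +8 =92
r45=101101 pc4: +16 =108
r46=101110 pc4: +16 =124
r47=101111 pc5: +32 =156
r48=110000 pc2: +4 =160
r49=110001 pc3: +8 =168
r50=110010 pc3: +8 =176
r51=110011 pc4: +16 =192
r52=110100 pc3: +8 =200
r53=110101 pc4: +16 =216
r54=110110 pc4: +16 =232
r55=110111 pc5: +32 =264
r56=111000 pc3: +8 =272
r57=111001 pc4: +16 =288
r58=111010 pc4: +16 =304
r59=111011 pc5: +32 =336
r60=111100 pc4: +16 =352
r61=111101 pc5: +32 =384
r62=111110 pc5: +32 =416
r63=111111 pc6: +64 =480
r64=1000000 pc1: +2 =482
r65=1000001 pc2: +4 =486
r66=1000010 pc2: +4 =490
r67=1000011 pc3: +8 =498
r68=1000100 pc2: +4 =502
r69=1000101 pc3: +8 =510
r70=1000110 pc3: +8 =518
r71=1000111 pc4: +16 =534
r72=1001000 pc2: +4 =538
r73=1001001 pc3: +8 =546
r74=1001010 pc3: +8 =554
r75=1001011 pc4: +16 =570
r76=1001100 pc3: +8 =578
r77=1001101 pc4: +16 =594
r78=1001110 pc4: +16 =610
r79=1001111 pc5: +32 =642
r80=1010000 pc2: +4 =646
r81=1010001 pc3: +8 =654
r82=1010010 pc3: +8 =662
r83=1010011 pc4: +16 =678
r84=1010100 pc3: +8 =686
r85=1010101 pc4: +16 =702
r86=1010110 pc4: +16 =718
r87=1010111 pc5: +32 =750
r88=1011000 pc3: +8 =758
r89=1011001 pc4: +16 =774
r90=1011010 pc4: +16 =790
r91=1011011 pc5: +32 =822
r92=1011100 pc4: +16 =838
r93=1011101 pc5: +32 =870
r94=1011110 pc5: +32 =902
r95=1011111 pc6: +64 =966
r96=1100000 pc2: +4 =970
r97=1100001 pc3: +8 =978
r98=1100010 pc3: +8 =986
r99=1100011 pc4: +16 =1002
r100=1100100 pc3: +8 =1010
r101=1100101 pc4: +16 =1026
r102=1100110 pc4: +16 =1042
r103=1100111 pc5: +32 =1074
r104=1101000 pc3: +8 =1082
r105=1101001 pc4: +16 =1098
r106=1101010 pc4: +16 =1114
r107=1101011 pc5: +32 =1146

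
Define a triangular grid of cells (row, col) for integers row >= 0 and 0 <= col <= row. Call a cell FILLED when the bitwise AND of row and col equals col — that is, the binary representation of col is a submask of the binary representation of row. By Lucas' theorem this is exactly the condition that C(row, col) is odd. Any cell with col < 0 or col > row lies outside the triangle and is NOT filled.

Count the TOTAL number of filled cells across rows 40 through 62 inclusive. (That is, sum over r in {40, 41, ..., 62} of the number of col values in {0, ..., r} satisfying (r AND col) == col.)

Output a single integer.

r40=101000 pc2: +4 =4
r41=101001 pc3: +8 =12
r42=101010 pc3: +8 =20
r43=101011 pc4: +16 =36
r44=101100 pc3: +8 =44
r45=101101 pc4: +16 =60
r46=101110 pc4: +16 =76
r47=101111 pc5: +32 =108
r48=110000 pc2: +4 =112
r49=110001 pc3: +8 =120
r50=110010 pc3: +8 =128
r51=110011 pc4: +16 =144
r52=110100 pc3: +8 =152
r53=110101 pc4: +16 =168
r54=110110 pc4: +16 =184
r55=110111 pc5: +32 =216
r56=111000 pc3: +8 =224
r57=111001 pc4: +16 =240
r58=111010 pc4: +16 =256
r59=111011 pc5: +32 =288
r60=111100 pc4: +16 =304
r61=111101 pc5: +32 =336
r62=111110 pc5: +32 =368

Answer: 368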